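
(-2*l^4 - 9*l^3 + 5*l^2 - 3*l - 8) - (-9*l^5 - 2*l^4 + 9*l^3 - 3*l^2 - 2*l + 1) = 9*l^5 - 18*l^3 + 8*l^2 - l - 9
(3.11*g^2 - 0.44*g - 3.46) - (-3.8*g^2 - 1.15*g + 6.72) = 6.91*g^2 + 0.71*g - 10.18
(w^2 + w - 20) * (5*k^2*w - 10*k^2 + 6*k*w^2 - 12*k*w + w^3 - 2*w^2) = 5*k^2*w^3 - 5*k^2*w^2 - 110*k^2*w + 200*k^2 + 6*k*w^4 - 6*k*w^3 - 132*k*w^2 + 240*k*w + w^5 - w^4 - 22*w^3 + 40*w^2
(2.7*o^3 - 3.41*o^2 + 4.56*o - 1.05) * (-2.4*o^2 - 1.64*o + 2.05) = -6.48*o^5 + 3.756*o^4 + 0.183400000000001*o^3 - 11.9489*o^2 + 11.07*o - 2.1525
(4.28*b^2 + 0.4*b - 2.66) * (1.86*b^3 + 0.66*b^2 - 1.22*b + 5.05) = 7.9608*b^5 + 3.5688*b^4 - 9.9052*b^3 + 19.3704*b^2 + 5.2652*b - 13.433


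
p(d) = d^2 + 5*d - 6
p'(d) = 2*d + 5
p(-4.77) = -7.10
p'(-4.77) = -4.54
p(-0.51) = -8.29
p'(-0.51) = 3.98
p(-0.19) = -6.91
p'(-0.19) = 4.62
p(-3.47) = -11.31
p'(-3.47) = -1.94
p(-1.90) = -11.89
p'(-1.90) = 1.20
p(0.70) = -2.01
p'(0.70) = 6.40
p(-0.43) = -7.97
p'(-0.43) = 4.14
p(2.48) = 12.55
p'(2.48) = 9.96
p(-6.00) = 0.00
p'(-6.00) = -7.00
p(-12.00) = 78.00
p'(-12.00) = -19.00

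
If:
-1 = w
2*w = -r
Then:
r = 2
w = -1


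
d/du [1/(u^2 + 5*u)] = (-2*u - 5)/(u^2*(u + 5)^2)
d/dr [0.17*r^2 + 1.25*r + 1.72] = 0.34*r + 1.25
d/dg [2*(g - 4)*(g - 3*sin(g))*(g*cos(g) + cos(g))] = 2*(4 - g)*(g - 3*sin(g))*(g*sin(g) - sqrt(2)*cos(g + pi/4)) - 2*(g - 4)*(g + 1)*(3*cos(g) - 1)*cos(g) + 2*(g + 1)*(g - 3*sin(g))*cos(g)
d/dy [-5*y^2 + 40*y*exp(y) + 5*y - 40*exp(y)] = 40*y*exp(y) - 10*y + 5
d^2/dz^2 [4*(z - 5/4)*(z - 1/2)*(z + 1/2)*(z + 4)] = 48*z^2 + 66*z - 42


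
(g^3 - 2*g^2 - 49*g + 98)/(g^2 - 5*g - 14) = (g^2 + 5*g - 14)/(g + 2)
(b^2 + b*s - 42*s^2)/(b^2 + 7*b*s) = (b - 6*s)/b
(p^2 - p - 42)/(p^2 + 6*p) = (p - 7)/p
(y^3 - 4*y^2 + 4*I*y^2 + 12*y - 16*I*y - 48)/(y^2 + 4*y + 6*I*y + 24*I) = (y^2 - 2*y*(2 + I) + 8*I)/(y + 4)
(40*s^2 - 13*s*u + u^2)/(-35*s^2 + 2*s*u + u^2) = (-8*s + u)/(7*s + u)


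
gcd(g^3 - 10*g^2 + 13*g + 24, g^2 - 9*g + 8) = g - 8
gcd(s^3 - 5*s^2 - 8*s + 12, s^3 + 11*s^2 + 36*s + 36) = s + 2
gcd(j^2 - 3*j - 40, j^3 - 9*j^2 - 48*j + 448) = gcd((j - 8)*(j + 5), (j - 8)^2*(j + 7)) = j - 8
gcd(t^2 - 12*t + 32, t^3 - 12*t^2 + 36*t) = 1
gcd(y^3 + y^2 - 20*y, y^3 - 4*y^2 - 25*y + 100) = y^2 + y - 20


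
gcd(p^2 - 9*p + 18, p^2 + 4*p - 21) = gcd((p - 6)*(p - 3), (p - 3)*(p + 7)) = p - 3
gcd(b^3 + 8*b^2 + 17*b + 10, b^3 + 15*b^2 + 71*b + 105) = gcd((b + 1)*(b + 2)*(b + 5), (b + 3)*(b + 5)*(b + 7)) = b + 5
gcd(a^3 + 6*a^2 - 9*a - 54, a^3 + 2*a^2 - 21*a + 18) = a^2 + 3*a - 18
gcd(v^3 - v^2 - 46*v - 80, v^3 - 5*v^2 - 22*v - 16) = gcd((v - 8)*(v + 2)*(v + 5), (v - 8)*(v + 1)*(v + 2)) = v^2 - 6*v - 16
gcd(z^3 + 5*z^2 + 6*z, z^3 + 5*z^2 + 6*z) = z^3 + 5*z^2 + 6*z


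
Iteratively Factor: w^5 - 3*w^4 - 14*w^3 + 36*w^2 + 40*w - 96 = (w + 3)*(w^4 - 6*w^3 + 4*w^2 + 24*w - 32) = (w - 2)*(w + 3)*(w^3 - 4*w^2 - 4*w + 16) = (w - 2)^2*(w + 3)*(w^2 - 2*w - 8) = (w - 4)*(w - 2)^2*(w + 3)*(w + 2)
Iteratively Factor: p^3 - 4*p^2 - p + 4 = (p - 1)*(p^2 - 3*p - 4) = (p - 4)*(p - 1)*(p + 1)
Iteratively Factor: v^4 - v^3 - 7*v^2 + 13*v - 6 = (v - 2)*(v^3 + v^2 - 5*v + 3) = (v - 2)*(v + 3)*(v^2 - 2*v + 1) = (v - 2)*(v - 1)*(v + 3)*(v - 1)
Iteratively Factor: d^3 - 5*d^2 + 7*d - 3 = (d - 3)*(d^2 - 2*d + 1) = (d - 3)*(d - 1)*(d - 1)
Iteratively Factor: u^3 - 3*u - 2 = (u - 2)*(u^2 + 2*u + 1) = (u - 2)*(u + 1)*(u + 1)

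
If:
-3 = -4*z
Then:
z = 3/4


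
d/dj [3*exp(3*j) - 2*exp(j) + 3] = (9*exp(2*j) - 2)*exp(j)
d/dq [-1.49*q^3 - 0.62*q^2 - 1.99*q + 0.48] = -4.47*q^2 - 1.24*q - 1.99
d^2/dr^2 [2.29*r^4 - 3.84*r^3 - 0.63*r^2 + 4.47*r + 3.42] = 27.48*r^2 - 23.04*r - 1.26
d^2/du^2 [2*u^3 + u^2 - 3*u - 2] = 12*u + 2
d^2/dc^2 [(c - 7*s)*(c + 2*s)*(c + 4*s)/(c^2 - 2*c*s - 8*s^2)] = 48*s^2/(-c^3 + 12*c^2*s - 48*c*s^2 + 64*s^3)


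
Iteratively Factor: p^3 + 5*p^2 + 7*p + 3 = (p + 1)*(p^2 + 4*p + 3) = (p + 1)*(p + 3)*(p + 1)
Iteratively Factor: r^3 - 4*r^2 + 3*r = (r - 1)*(r^2 - 3*r) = r*(r - 1)*(r - 3)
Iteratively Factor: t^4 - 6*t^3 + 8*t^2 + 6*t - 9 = (t + 1)*(t^3 - 7*t^2 + 15*t - 9) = (t - 1)*(t + 1)*(t^2 - 6*t + 9) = (t - 3)*(t - 1)*(t + 1)*(t - 3)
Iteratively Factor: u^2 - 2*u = (u)*(u - 2)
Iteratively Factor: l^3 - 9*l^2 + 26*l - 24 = (l - 4)*(l^2 - 5*l + 6) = (l - 4)*(l - 3)*(l - 2)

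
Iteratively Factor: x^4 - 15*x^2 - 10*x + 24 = (x - 1)*(x^3 + x^2 - 14*x - 24) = (x - 1)*(x + 2)*(x^2 - x - 12) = (x - 4)*(x - 1)*(x + 2)*(x + 3)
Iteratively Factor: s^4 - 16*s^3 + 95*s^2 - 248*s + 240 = (s - 3)*(s^3 - 13*s^2 + 56*s - 80) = (s - 5)*(s - 3)*(s^2 - 8*s + 16) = (s - 5)*(s - 4)*(s - 3)*(s - 4)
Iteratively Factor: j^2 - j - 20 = (j + 4)*(j - 5)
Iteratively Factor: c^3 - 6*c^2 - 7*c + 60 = (c - 5)*(c^2 - c - 12) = (c - 5)*(c - 4)*(c + 3)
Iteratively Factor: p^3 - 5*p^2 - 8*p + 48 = (p + 3)*(p^2 - 8*p + 16) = (p - 4)*(p + 3)*(p - 4)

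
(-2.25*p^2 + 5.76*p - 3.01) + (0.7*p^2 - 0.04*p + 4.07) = -1.55*p^2 + 5.72*p + 1.06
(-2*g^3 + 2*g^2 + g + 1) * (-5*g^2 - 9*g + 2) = 10*g^5 + 8*g^4 - 27*g^3 - 10*g^2 - 7*g + 2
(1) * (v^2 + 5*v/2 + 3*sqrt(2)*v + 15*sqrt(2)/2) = v^2 + 5*v/2 + 3*sqrt(2)*v + 15*sqrt(2)/2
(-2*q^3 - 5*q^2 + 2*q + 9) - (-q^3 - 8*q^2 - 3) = -q^3 + 3*q^2 + 2*q + 12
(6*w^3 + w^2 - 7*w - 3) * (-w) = -6*w^4 - w^3 + 7*w^2 + 3*w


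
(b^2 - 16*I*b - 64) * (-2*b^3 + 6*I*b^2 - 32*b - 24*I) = -2*b^5 + 38*I*b^4 + 192*b^3 + 104*I*b^2 + 1664*b + 1536*I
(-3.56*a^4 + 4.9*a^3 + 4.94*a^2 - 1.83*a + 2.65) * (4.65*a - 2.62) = -16.554*a^5 + 32.1122*a^4 + 10.133*a^3 - 21.4523*a^2 + 17.1171*a - 6.943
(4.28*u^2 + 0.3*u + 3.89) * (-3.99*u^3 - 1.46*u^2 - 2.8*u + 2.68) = -17.0772*u^5 - 7.4458*u^4 - 27.9431*u^3 + 4.951*u^2 - 10.088*u + 10.4252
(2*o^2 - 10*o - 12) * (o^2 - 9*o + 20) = 2*o^4 - 28*o^3 + 118*o^2 - 92*o - 240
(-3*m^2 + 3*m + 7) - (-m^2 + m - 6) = -2*m^2 + 2*m + 13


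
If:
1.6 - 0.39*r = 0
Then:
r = 4.10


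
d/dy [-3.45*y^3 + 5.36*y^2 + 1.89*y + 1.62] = -10.35*y^2 + 10.72*y + 1.89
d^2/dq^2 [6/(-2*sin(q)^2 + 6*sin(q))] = 3*(4*sin(q) - 9 + 3/sin(q) + 18/sin(q)^2 - 18/sin(q)^3)/(sin(q) - 3)^3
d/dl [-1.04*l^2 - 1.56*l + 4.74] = -2.08*l - 1.56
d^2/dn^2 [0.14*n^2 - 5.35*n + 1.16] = 0.280000000000000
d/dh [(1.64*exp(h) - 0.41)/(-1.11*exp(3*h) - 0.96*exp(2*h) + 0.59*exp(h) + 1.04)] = (3.6408*exp(3*h) + 0.2091*exp(2*h) - 0.7872*exp(h) + 1.9475)*exp(h)/(1.2321*exp(6*h) + 2.1312*exp(5*h) - 0.3882*exp(4*h) - 3.4416*exp(3*h) - 1.6487*exp(2*h) + 1.2272*exp(h) + 1.0816)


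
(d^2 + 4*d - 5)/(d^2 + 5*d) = (d - 1)/d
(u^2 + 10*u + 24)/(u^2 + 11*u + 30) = (u + 4)/(u + 5)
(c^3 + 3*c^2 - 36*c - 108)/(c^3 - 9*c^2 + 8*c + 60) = (c^2 + 9*c + 18)/(c^2 - 3*c - 10)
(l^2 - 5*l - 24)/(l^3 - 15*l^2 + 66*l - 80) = (l + 3)/(l^2 - 7*l + 10)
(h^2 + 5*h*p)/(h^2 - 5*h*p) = (h + 5*p)/(h - 5*p)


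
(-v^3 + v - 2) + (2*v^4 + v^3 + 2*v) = 2*v^4 + 3*v - 2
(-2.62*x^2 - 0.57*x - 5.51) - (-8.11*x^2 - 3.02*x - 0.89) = 5.49*x^2 + 2.45*x - 4.62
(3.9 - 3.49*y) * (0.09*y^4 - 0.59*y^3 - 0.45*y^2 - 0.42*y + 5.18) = -0.3141*y^5 + 2.4101*y^4 - 0.730499999999999*y^3 - 0.2892*y^2 - 19.7162*y + 20.202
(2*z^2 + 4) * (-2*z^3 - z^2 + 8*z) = -4*z^5 - 2*z^4 + 8*z^3 - 4*z^2 + 32*z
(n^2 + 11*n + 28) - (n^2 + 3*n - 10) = 8*n + 38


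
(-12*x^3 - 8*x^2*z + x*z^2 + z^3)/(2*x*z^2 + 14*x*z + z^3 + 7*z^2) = (-6*x^2 - x*z + z^2)/(z*(z + 7))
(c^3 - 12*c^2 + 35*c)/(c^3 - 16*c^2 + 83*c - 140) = c/(c - 4)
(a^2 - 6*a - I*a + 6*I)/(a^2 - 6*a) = (a - I)/a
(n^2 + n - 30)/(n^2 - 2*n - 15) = (n + 6)/(n + 3)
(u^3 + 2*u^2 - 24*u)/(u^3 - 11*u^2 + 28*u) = (u + 6)/(u - 7)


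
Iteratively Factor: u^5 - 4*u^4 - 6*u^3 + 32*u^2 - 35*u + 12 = (u - 1)*(u^4 - 3*u^3 - 9*u^2 + 23*u - 12) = (u - 4)*(u - 1)*(u^3 + u^2 - 5*u + 3) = (u - 4)*(u - 1)^2*(u^2 + 2*u - 3) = (u - 4)*(u - 1)^3*(u + 3)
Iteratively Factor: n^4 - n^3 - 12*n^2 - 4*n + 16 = (n - 1)*(n^3 - 12*n - 16) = (n - 1)*(n + 2)*(n^2 - 2*n - 8) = (n - 1)*(n + 2)^2*(n - 4)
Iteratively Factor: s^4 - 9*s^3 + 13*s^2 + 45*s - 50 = (s - 5)*(s^3 - 4*s^2 - 7*s + 10) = (s - 5)*(s + 2)*(s^2 - 6*s + 5) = (s - 5)^2*(s + 2)*(s - 1)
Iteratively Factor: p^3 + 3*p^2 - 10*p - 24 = (p + 4)*(p^2 - p - 6) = (p + 2)*(p + 4)*(p - 3)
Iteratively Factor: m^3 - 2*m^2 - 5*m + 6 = (m - 3)*(m^2 + m - 2) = (m - 3)*(m - 1)*(m + 2)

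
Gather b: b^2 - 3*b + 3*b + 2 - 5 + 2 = b^2 - 1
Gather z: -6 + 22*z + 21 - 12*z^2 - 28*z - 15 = -12*z^2 - 6*z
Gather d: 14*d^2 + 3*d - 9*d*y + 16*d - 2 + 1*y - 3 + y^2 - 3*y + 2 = 14*d^2 + d*(19 - 9*y) + y^2 - 2*y - 3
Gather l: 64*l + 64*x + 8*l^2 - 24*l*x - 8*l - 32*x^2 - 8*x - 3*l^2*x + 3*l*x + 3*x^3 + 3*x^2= l^2*(8 - 3*x) + l*(56 - 21*x) + 3*x^3 - 29*x^2 + 56*x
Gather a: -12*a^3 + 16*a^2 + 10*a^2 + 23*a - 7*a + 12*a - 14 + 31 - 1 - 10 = -12*a^3 + 26*a^2 + 28*a + 6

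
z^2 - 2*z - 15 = (z - 5)*(z + 3)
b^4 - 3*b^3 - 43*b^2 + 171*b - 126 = (b - 6)*(b - 3)*(b - 1)*(b + 7)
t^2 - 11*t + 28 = (t - 7)*(t - 4)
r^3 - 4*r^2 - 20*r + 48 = (r - 6)*(r - 2)*(r + 4)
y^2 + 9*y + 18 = (y + 3)*(y + 6)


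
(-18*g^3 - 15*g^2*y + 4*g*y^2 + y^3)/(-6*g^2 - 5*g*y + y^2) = (-18*g^2 + 3*g*y + y^2)/(-6*g + y)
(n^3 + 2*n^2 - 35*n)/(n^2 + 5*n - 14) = n*(n - 5)/(n - 2)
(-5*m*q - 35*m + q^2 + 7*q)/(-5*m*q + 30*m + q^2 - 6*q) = (q + 7)/(q - 6)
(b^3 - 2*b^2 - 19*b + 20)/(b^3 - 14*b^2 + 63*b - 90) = (b^2 + 3*b - 4)/(b^2 - 9*b + 18)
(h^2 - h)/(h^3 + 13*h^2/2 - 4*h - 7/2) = 2*h/(2*h^2 + 15*h + 7)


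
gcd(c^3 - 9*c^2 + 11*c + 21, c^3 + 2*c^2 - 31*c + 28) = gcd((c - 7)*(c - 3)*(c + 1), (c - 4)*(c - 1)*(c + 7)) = 1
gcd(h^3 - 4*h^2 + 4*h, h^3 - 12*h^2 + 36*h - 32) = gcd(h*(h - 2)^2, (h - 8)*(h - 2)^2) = h^2 - 4*h + 4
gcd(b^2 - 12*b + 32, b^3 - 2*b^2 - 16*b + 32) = b - 4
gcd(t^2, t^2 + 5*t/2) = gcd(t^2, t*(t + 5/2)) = t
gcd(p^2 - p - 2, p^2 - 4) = p - 2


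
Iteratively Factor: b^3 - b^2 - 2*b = (b + 1)*(b^2 - 2*b) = (b - 2)*(b + 1)*(b)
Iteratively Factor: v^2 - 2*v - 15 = (v - 5)*(v + 3)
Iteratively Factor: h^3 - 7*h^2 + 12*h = (h)*(h^2 - 7*h + 12) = h*(h - 4)*(h - 3)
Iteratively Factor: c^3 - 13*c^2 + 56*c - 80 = (c - 5)*(c^2 - 8*c + 16) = (c - 5)*(c - 4)*(c - 4)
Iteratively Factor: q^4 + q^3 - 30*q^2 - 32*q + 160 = (q + 4)*(q^3 - 3*q^2 - 18*q + 40) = (q - 5)*(q + 4)*(q^2 + 2*q - 8) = (q - 5)*(q + 4)^2*(q - 2)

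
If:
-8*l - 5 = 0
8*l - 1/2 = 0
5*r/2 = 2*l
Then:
No Solution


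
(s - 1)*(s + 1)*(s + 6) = s^3 + 6*s^2 - s - 6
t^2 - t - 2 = (t - 2)*(t + 1)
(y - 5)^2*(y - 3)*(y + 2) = y^4 - 11*y^3 + 29*y^2 + 35*y - 150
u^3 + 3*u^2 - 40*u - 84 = (u - 6)*(u + 2)*(u + 7)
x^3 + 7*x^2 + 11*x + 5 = (x + 1)^2*(x + 5)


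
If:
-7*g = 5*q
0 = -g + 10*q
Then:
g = 0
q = 0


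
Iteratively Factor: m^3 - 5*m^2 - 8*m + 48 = (m - 4)*(m^2 - m - 12) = (m - 4)*(m + 3)*(m - 4)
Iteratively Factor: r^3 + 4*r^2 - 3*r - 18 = (r + 3)*(r^2 + r - 6) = (r + 3)^2*(r - 2)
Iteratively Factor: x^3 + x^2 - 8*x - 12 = (x - 3)*(x^2 + 4*x + 4) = (x - 3)*(x + 2)*(x + 2)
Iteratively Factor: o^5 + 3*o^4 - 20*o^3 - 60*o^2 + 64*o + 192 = (o + 3)*(o^4 - 20*o^2 + 64) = (o + 2)*(o + 3)*(o^3 - 2*o^2 - 16*o + 32) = (o + 2)*(o + 3)*(o + 4)*(o^2 - 6*o + 8) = (o - 2)*(o + 2)*(o + 3)*(o + 4)*(o - 4)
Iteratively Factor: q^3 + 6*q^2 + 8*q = (q + 4)*(q^2 + 2*q) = q*(q + 4)*(q + 2)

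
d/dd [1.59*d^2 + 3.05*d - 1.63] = 3.18*d + 3.05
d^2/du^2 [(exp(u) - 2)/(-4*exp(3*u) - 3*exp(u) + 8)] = ((36 - 18*exp(u))*(4*exp(2*u) + 1)^2*exp(u) + 3*((exp(u) - 2)*(12*exp(2*u) + 1) + (8*exp(2*u) + 2)*exp(u))*(4*exp(3*u) + 3*exp(u) - 8) - (4*exp(3*u) + 3*exp(u) - 8)^2)*exp(u)/(4*exp(3*u) + 3*exp(u) - 8)^3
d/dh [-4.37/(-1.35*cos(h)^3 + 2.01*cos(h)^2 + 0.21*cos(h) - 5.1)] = (17.6985*cos(h)^2 - 17.5674*cos(h) - 0.9177)*sin(h)/(1.35*cos(h)^3 - 2.01*cos(h)^2 - 0.21*cos(h) + 5.1)^2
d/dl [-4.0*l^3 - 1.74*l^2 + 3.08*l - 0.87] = -12.0*l^2 - 3.48*l + 3.08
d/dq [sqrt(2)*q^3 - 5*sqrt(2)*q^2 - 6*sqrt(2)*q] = sqrt(2)*(3*q^2 - 10*q - 6)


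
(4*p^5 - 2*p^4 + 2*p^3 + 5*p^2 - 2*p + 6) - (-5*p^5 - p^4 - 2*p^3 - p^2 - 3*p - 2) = 9*p^5 - p^4 + 4*p^3 + 6*p^2 + p + 8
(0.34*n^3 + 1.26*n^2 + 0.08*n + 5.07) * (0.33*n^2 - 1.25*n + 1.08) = 0.1122*n^5 - 0.00920000000000004*n^4 - 1.1814*n^3 + 2.9339*n^2 - 6.2511*n + 5.4756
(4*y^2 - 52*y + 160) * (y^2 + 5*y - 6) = 4*y^4 - 32*y^3 - 124*y^2 + 1112*y - 960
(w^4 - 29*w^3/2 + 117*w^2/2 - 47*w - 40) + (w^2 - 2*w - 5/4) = w^4 - 29*w^3/2 + 119*w^2/2 - 49*w - 165/4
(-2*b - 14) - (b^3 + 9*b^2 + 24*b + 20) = -b^3 - 9*b^2 - 26*b - 34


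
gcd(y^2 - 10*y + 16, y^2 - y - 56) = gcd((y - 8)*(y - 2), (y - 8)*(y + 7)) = y - 8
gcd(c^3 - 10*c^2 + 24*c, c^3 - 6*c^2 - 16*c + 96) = c^2 - 10*c + 24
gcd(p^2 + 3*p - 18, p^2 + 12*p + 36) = p + 6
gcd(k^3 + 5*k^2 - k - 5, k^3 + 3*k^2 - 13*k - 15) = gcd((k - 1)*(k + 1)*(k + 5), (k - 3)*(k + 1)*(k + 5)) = k^2 + 6*k + 5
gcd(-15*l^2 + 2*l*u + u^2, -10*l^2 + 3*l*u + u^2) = 5*l + u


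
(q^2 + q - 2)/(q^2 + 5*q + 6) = (q - 1)/(q + 3)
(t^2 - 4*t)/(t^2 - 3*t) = (t - 4)/(t - 3)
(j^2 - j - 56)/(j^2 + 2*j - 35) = (j - 8)/(j - 5)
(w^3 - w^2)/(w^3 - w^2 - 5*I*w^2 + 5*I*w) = w/(w - 5*I)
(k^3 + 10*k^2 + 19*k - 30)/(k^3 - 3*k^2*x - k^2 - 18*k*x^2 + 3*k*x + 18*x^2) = (-k^2 - 11*k - 30)/(-k^2 + 3*k*x + 18*x^2)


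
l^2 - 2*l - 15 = (l - 5)*(l + 3)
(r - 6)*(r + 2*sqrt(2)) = r^2 - 6*r + 2*sqrt(2)*r - 12*sqrt(2)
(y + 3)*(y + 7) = y^2 + 10*y + 21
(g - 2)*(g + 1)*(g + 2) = g^3 + g^2 - 4*g - 4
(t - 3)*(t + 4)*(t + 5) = t^3 + 6*t^2 - 7*t - 60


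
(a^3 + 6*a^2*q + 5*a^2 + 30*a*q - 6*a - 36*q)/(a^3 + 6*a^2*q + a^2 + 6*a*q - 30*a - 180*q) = (a - 1)/(a - 5)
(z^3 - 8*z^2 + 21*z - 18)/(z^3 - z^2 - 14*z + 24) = (z - 3)/(z + 4)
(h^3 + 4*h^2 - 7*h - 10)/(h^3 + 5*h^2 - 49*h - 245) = (h^2 - h - 2)/(h^2 - 49)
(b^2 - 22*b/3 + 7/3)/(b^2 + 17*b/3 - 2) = (b - 7)/(b + 6)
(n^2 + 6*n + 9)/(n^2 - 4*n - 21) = (n + 3)/(n - 7)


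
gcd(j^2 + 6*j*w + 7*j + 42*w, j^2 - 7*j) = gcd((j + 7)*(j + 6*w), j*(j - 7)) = 1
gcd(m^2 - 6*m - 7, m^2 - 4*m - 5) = m + 1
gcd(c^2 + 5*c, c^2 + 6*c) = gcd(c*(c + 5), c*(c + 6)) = c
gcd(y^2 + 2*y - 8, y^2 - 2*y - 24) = y + 4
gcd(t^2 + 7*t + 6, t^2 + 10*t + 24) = t + 6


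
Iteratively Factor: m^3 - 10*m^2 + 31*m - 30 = (m - 2)*(m^2 - 8*m + 15) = (m - 3)*(m - 2)*(m - 5)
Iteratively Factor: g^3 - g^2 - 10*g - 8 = (g + 2)*(g^2 - 3*g - 4) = (g - 4)*(g + 2)*(g + 1)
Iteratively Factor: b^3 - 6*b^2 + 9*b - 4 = (b - 1)*(b^2 - 5*b + 4) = (b - 4)*(b - 1)*(b - 1)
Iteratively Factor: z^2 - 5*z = (z)*(z - 5)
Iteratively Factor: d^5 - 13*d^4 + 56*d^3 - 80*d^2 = (d - 4)*(d^4 - 9*d^3 + 20*d^2) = (d - 5)*(d - 4)*(d^3 - 4*d^2) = d*(d - 5)*(d - 4)*(d^2 - 4*d) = d*(d - 5)*(d - 4)^2*(d)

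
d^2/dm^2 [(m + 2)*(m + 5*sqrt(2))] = 2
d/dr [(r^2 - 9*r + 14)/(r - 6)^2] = (26 - 3*r)/(r^3 - 18*r^2 + 108*r - 216)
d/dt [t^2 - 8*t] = 2*t - 8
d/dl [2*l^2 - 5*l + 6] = 4*l - 5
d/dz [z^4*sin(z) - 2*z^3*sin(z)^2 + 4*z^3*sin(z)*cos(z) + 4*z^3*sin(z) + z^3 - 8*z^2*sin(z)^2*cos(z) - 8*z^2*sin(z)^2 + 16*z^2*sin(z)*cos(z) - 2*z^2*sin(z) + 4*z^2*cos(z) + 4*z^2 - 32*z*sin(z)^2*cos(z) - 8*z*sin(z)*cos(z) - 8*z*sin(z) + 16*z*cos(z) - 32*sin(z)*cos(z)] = z^4*cos(z) - 2*z^3*sin(2*z) + 4*sqrt(2)*z^3*sin(z + pi/4) + 4*z^3*cos(2*z) + 10*z^2*sin(z) - 2*z^2*sin(2*z) - 6*z^2*sin(3*z) - 2*z^2*cos(z) + 19*z^2*cos(2*z) - 12*z*sin(z) + 16*z*sin(2*z) - 24*z*sin(3*z) - 4*z*cos(z) + 4*z*cos(3*z) - 8*sin(z) - 4*sin(2*z) + 8*cos(z) - 32*cos(2*z) + 8*cos(3*z)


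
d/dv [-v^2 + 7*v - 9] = 7 - 2*v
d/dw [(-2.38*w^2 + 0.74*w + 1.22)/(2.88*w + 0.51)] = (-6.8544*w^2 - 2.4276*w - 3.1362)/(8.2944*w^2 + 2.9376*w + 0.2601)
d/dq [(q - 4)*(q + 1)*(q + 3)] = 3*q^2 - 13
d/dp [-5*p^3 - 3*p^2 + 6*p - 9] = -15*p^2 - 6*p + 6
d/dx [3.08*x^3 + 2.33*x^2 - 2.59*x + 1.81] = 9.24*x^2 + 4.66*x - 2.59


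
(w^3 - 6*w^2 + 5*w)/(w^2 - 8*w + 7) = w*(w - 5)/(w - 7)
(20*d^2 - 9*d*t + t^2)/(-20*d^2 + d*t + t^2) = (-5*d + t)/(5*d + t)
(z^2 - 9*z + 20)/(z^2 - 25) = (z - 4)/(z + 5)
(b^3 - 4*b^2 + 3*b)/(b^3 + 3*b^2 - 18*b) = (b - 1)/(b + 6)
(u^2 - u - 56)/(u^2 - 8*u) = (u + 7)/u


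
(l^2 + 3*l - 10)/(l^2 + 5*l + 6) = (l^2 + 3*l - 10)/(l^2 + 5*l + 6)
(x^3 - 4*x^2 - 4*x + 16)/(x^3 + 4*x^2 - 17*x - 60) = (x^2 - 4)/(x^2 + 8*x + 15)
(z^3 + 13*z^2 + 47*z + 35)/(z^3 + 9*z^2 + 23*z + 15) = (z + 7)/(z + 3)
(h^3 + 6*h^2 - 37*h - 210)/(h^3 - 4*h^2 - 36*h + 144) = (h^2 + 12*h + 35)/(h^2 + 2*h - 24)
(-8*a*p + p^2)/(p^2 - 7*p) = (-8*a + p)/(p - 7)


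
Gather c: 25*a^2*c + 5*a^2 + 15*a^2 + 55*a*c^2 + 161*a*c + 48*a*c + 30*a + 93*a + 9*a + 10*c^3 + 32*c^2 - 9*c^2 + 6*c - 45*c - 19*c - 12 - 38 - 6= 20*a^2 + 132*a + 10*c^3 + c^2*(55*a + 23) + c*(25*a^2 + 209*a - 58) - 56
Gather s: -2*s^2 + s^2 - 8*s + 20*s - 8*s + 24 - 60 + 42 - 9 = -s^2 + 4*s - 3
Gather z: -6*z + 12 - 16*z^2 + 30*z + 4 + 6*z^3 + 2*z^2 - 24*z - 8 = 6*z^3 - 14*z^2 + 8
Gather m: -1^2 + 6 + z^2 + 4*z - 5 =z^2 + 4*z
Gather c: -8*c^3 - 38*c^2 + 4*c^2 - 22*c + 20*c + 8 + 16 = -8*c^3 - 34*c^2 - 2*c + 24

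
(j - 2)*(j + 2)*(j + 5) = j^3 + 5*j^2 - 4*j - 20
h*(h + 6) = h^2 + 6*h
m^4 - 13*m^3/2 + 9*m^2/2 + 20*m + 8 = (m - 4)^2*(m + 1/2)*(m + 1)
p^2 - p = p*(p - 1)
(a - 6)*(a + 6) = a^2 - 36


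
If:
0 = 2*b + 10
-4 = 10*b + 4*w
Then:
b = -5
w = 23/2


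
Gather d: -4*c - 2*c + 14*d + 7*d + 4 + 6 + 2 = -6*c + 21*d + 12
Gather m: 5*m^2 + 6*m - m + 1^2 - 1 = 5*m^2 + 5*m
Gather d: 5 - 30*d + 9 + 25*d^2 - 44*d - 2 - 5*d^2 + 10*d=20*d^2 - 64*d + 12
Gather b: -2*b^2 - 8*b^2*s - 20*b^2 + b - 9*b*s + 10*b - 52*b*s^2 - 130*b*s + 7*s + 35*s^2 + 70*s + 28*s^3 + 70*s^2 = b^2*(-8*s - 22) + b*(-52*s^2 - 139*s + 11) + 28*s^3 + 105*s^2 + 77*s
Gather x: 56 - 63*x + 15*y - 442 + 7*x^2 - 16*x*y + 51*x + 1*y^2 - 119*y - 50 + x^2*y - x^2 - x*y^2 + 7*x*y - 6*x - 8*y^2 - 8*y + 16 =x^2*(y + 6) + x*(-y^2 - 9*y - 18) - 7*y^2 - 112*y - 420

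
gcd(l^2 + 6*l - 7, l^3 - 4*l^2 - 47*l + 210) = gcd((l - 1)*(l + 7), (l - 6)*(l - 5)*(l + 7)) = l + 7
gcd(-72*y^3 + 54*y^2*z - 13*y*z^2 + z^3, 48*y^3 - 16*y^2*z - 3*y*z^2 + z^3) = 12*y^2 - 7*y*z + z^2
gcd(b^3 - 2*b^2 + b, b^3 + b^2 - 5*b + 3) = b^2 - 2*b + 1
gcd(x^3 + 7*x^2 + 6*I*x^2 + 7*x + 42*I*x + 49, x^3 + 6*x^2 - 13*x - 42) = x + 7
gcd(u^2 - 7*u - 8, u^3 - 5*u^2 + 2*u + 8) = u + 1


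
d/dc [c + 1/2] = 1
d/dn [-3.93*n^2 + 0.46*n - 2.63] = 0.46 - 7.86*n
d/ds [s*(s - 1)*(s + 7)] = 3*s^2 + 12*s - 7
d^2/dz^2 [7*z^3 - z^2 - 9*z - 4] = 42*z - 2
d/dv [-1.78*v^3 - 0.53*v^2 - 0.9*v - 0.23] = -5.34*v^2 - 1.06*v - 0.9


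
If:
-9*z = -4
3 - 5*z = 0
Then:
No Solution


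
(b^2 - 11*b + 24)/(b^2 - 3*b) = (b - 8)/b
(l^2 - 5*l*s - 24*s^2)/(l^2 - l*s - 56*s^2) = (l + 3*s)/(l + 7*s)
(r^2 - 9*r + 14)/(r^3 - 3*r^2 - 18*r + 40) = (r - 7)/(r^2 - r - 20)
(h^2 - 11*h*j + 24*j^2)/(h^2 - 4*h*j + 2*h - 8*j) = (h^2 - 11*h*j + 24*j^2)/(h^2 - 4*h*j + 2*h - 8*j)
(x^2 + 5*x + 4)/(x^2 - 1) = (x + 4)/(x - 1)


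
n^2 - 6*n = n*(n - 6)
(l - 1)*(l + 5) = l^2 + 4*l - 5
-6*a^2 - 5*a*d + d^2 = (-6*a + d)*(a + d)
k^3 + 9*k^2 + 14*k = k*(k + 2)*(k + 7)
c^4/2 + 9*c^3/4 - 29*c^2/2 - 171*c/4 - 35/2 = (c/2 + 1)*(c - 5)*(c + 1/2)*(c + 7)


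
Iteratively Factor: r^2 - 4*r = (r)*(r - 4)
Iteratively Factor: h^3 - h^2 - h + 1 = (h + 1)*(h^2 - 2*h + 1) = (h - 1)*(h + 1)*(h - 1)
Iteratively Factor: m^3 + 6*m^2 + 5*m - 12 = (m + 4)*(m^2 + 2*m - 3) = (m + 3)*(m + 4)*(m - 1)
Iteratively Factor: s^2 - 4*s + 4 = (s - 2)*(s - 2)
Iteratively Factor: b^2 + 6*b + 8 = (b + 2)*(b + 4)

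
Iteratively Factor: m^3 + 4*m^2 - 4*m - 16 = (m + 4)*(m^2 - 4) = (m - 2)*(m + 4)*(m + 2)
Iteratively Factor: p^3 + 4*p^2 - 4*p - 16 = (p + 2)*(p^2 + 2*p - 8) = (p + 2)*(p + 4)*(p - 2)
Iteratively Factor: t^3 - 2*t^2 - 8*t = (t + 2)*(t^2 - 4*t) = t*(t + 2)*(t - 4)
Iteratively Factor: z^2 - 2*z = (z - 2)*(z)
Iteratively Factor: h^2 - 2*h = (h)*(h - 2)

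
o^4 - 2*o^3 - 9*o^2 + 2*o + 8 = (o - 4)*(o - 1)*(o + 1)*(o + 2)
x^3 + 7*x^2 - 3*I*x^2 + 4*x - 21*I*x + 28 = (x + 7)*(x - 4*I)*(x + I)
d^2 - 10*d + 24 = (d - 6)*(d - 4)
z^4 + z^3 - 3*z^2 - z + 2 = (z - 1)^2*(z + 1)*(z + 2)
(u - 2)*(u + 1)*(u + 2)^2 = u^4 + 3*u^3 - 2*u^2 - 12*u - 8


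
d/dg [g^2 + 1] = 2*g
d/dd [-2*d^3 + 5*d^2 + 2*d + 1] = -6*d^2 + 10*d + 2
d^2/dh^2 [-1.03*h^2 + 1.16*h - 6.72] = -2.06000000000000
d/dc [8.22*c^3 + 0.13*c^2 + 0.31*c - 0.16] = 24.66*c^2 + 0.26*c + 0.31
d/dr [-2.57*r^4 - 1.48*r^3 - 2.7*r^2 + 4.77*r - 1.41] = -10.28*r^3 - 4.44*r^2 - 5.4*r + 4.77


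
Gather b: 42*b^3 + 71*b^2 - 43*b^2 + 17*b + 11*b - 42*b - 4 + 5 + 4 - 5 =42*b^3 + 28*b^2 - 14*b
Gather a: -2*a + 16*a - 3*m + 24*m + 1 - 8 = 14*a + 21*m - 7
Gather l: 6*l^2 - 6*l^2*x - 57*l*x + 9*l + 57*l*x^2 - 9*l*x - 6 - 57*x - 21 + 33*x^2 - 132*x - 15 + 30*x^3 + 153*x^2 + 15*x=l^2*(6 - 6*x) + l*(57*x^2 - 66*x + 9) + 30*x^3 + 186*x^2 - 174*x - 42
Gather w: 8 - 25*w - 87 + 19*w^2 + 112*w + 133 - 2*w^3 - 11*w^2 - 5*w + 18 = -2*w^3 + 8*w^2 + 82*w + 72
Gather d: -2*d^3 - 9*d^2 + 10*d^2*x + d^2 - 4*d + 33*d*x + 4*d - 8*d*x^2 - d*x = -2*d^3 + d^2*(10*x - 8) + d*(-8*x^2 + 32*x)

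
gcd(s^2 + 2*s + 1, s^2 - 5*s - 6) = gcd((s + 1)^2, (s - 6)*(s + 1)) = s + 1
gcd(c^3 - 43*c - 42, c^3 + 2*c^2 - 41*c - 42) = c + 1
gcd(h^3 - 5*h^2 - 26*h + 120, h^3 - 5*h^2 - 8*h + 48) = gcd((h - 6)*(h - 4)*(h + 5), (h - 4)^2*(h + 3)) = h - 4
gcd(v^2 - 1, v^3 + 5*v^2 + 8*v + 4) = v + 1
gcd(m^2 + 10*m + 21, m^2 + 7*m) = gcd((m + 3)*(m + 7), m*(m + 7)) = m + 7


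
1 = 1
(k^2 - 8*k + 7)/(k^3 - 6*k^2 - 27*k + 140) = (k - 1)/(k^2 + k - 20)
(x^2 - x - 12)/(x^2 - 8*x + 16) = (x + 3)/(x - 4)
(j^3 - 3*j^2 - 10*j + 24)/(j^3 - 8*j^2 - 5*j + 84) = (j - 2)/(j - 7)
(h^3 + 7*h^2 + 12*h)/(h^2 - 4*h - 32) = h*(h + 3)/(h - 8)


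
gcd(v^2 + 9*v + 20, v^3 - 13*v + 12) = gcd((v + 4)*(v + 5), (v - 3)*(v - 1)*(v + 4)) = v + 4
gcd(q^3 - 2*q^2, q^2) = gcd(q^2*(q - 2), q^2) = q^2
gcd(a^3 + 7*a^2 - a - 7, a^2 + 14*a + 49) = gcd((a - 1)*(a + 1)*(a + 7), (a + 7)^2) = a + 7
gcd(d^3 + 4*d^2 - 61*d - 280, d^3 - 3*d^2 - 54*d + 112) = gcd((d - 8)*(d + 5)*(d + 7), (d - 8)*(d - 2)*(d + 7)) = d^2 - d - 56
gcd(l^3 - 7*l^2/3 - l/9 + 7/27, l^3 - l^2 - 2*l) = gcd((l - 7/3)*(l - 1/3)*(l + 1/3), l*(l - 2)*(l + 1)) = 1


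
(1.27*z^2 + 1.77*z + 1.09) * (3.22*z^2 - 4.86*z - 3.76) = 4.0894*z^4 - 0.472799999999999*z^3 - 9.8676*z^2 - 11.9526*z - 4.0984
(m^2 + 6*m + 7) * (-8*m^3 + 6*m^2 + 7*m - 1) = -8*m^5 - 42*m^4 - 13*m^3 + 83*m^2 + 43*m - 7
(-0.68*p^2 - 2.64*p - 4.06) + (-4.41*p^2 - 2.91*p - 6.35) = -5.09*p^2 - 5.55*p - 10.41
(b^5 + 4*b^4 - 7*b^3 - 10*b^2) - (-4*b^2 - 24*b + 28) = b^5 + 4*b^4 - 7*b^3 - 6*b^2 + 24*b - 28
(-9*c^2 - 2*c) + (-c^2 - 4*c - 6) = -10*c^2 - 6*c - 6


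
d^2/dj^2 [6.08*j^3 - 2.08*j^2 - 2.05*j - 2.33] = 36.48*j - 4.16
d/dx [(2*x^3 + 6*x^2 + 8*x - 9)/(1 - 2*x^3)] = 4*(3*x^4 + 8*x^3 - 12*x^2 + 3*x + 2)/(4*x^6 - 4*x^3 + 1)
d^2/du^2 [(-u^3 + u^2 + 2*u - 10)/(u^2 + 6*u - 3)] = 2*(-43*u^3 + 33*u^2 - 189*u - 345)/(u^6 + 18*u^5 + 99*u^4 + 108*u^3 - 297*u^2 + 162*u - 27)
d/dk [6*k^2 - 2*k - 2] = 12*k - 2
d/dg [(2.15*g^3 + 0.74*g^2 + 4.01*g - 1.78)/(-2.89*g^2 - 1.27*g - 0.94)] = (-6.2135*g^4 - 5.461*g^3 + 4.5861*g^2 - 11.6796*g - 6.03)/(8.3521*g^4 + 7.3406*g^3 + 7.0461*g^2 + 2.3876*g + 0.8836)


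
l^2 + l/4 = l*(l + 1/4)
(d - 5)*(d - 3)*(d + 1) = d^3 - 7*d^2 + 7*d + 15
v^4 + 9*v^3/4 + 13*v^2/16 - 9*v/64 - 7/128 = (v - 1/4)*(v + 1/4)*(v + 1/2)*(v + 7/4)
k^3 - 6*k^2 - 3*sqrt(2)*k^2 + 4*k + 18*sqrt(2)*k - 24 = (k - 6)*(k - 2*sqrt(2))*(k - sqrt(2))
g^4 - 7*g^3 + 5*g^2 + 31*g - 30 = (g - 5)*(g - 3)*(g - 1)*(g + 2)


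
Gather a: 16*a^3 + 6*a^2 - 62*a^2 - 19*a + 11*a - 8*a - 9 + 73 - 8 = 16*a^3 - 56*a^2 - 16*a + 56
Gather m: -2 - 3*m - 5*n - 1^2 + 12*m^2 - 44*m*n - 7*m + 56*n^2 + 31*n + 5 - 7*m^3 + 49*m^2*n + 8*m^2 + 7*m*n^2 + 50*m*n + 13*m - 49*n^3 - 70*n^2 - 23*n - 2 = -7*m^3 + m^2*(49*n + 20) + m*(7*n^2 + 6*n + 3) - 49*n^3 - 14*n^2 + 3*n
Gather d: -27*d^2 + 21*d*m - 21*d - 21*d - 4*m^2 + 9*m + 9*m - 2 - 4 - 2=-27*d^2 + d*(21*m - 42) - 4*m^2 + 18*m - 8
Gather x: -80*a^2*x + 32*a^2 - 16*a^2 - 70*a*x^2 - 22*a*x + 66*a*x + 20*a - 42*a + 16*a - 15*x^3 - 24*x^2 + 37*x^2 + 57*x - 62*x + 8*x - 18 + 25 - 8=16*a^2 - 6*a - 15*x^3 + x^2*(13 - 70*a) + x*(-80*a^2 + 44*a + 3) - 1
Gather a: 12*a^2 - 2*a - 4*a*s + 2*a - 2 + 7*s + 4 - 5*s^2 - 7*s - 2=12*a^2 - 4*a*s - 5*s^2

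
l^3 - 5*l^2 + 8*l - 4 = (l - 2)^2*(l - 1)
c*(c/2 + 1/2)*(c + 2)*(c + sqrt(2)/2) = c^4/2 + sqrt(2)*c^3/4 + 3*c^3/2 + c^2 + 3*sqrt(2)*c^2/4 + sqrt(2)*c/2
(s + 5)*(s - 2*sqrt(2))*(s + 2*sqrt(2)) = s^3 + 5*s^2 - 8*s - 40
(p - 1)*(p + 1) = p^2 - 1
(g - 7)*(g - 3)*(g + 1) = g^3 - 9*g^2 + 11*g + 21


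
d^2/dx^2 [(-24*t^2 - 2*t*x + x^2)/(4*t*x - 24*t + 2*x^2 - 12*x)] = (-4*(t + x - 3)^2*(24*t^2 + 2*t*x - x^2) + (24*t^2 + 2*t*x - x^2 + 4*(t - x)*(t + x - 3))*(2*t*x - 12*t + x^2 - 6*x) + (2*t*x - 12*t + x^2 - 6*x)^2)/(2*t*x - 12*t + x^2 - 6*x)^3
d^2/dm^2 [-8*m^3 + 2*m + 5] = -48*m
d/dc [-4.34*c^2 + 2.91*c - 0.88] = 2.91 - 8.68*c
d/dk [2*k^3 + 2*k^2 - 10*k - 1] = 6*k^2 + 4*k - 10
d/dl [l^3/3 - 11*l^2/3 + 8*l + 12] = l^2 - 22*l/3 + 8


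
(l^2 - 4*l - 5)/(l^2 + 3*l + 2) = (l - 5)/(l + 2)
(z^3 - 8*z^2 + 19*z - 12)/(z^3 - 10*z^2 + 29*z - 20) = (z - 3)/(z - 5)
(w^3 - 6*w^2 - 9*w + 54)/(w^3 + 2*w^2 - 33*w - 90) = (w - 3)/(w + 5)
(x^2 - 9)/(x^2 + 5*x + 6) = (x - 3)/(x + 2)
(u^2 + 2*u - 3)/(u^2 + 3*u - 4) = (u + 3)/(u + 4)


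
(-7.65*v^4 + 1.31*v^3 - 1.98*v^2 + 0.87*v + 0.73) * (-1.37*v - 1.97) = 10.4805*v^5 + 13.2758*v^4 + 0.1319*v^3 + 2.7087*v^2 - 2.714*v - 1.4381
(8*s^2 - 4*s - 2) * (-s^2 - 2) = -8*s^4 + 4*s^3 - 14*s^2 + 8*s + 4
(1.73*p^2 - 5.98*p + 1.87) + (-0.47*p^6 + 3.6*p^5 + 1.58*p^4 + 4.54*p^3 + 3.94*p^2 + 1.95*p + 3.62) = -0.47*p^6 + 3.6*p^5 + 1.58*p^4 + 4.54*p^3 + 5.67*p^2 - 4.03*p + 5.49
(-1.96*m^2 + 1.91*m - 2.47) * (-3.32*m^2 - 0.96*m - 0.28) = 6.5072*m^4 - 4.4596*m^3 + 6.9156*m^2 + 1.8364*m + 0.6916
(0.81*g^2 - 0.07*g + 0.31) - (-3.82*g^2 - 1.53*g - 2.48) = 4.63*g^2 + 1.46*g + 2.79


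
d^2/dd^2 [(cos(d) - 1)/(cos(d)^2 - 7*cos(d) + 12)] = (-9*(1 - cos(2*d))^2*cos(d) - 3*(1 - cos(2*d))^2 - 199*cos(d) - 190*cos(2*d) + 45*cos(3*d) + 2*cos(5*d) + 198)/(4*(cos(d) - 4)^3*(cos(d) - 3)^3)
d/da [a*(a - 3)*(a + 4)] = 3*a^2 + 2*a - 12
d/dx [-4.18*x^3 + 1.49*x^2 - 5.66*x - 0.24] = -12.54*x^2 + 2.98*x - 5.66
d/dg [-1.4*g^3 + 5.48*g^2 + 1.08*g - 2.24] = -4.2*g^2 + 10.96*g + 1.08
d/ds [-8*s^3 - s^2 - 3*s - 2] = -24*s^2 - 2*s - 3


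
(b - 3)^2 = b^2 - 6*b + 9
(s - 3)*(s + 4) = s^2 + s - 12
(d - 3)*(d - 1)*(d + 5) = d^3 + d^2 - 17*d + 15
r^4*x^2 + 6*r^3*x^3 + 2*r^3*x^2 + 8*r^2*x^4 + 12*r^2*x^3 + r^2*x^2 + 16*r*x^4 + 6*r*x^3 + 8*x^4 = (r + 2*x)*(r + 4*x)*(r*x + x)^2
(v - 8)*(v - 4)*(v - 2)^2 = v^4 - 16*v^3 + 84*v^2 - 176*v + 128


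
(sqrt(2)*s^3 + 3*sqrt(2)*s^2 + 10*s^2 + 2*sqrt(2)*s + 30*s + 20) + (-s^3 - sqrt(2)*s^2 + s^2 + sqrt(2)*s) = -s^3 + sqrt(2)*s^3 + 2*sqrt(2)*s^2 + 11*s^2 + 3*sqrt(2)*s + 30*s + 20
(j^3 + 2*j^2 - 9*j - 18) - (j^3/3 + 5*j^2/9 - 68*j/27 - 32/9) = 2*j^3/3 + 13*j^2/9 - 175*j/27 - 130/9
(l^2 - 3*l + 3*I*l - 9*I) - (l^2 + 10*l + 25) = -13*l + 3*I*l - 25 - 9*I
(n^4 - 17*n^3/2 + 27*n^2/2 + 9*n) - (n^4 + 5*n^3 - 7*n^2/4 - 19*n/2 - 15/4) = -27*n^3/2 + 61*n^2/4 + 37*n/2 + 15/4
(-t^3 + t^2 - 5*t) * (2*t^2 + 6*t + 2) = -2*t^5 - 4*t^4 - 6*t^3 - 28*t^2 - 10*t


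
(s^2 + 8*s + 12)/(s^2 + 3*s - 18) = (s + 2)/(s - 3)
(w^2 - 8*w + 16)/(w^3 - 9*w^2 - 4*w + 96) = (w - 4)/(w^2 - 5*w - 24)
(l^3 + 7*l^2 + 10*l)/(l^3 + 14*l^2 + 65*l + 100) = l*(l + 2)/(l^2 + 9*l + 20)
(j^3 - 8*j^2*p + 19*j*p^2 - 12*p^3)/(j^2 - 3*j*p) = j - 5*p + 4*p^2/j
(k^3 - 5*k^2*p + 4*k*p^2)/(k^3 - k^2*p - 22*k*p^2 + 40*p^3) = k*(-k + p)/(-k^2 - 3*k*p + 10*p^2)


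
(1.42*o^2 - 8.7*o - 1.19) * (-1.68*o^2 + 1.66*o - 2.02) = -2.3856*o^4 + 16.9732*o^3 - 15.3112*o^2 + 15.5986*o + 2.4038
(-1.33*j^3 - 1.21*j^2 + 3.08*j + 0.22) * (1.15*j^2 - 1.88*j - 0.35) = -1.5295*j^5 + 1.1089*j^4 + 6.2823*j^3 - 5.1139*j^2 - 1.4916*j - 0.077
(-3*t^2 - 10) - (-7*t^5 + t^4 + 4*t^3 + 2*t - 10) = 7*t^5 - t^4 - 4*t^3 - 3*t^2 - 2*t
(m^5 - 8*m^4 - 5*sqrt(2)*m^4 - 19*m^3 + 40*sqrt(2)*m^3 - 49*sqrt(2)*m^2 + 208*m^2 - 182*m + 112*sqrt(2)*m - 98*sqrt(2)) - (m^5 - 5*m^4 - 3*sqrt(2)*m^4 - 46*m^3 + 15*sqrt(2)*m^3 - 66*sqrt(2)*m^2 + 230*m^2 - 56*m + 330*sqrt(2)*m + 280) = -3*m^4 - 2*sqrt(2)*m^4 + 27*m^3 + 25*sqrt(2)*m^3 - 22*m^2 + 17*sqrt(2)*m^2 - 218*sqrt(2)*m - 126*m - 280 - 98*sqrt(2)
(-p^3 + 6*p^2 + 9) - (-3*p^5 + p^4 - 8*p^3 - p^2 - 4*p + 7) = 3*p^5 - p^4 + 7*p^3 + 7*p^2 + 4*p + 2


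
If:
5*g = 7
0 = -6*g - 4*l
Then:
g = 7/5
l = -21/10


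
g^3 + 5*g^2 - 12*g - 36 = (g - 3)*(g + 2)*(g + 6)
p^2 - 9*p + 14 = (p - 7)*(p - 2)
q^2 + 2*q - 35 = (q - 5)*(q + 7)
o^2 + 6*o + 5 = (o + 1)*(o + 5)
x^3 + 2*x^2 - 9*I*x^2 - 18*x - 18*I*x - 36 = (x + 2)*(x - 6*I)*(x - 3*I)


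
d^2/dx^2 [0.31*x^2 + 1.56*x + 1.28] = 0.620000000000000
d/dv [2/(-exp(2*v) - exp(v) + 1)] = (4*exp(v) + 2)*exp(v)/(exp(2*v) + exp(v) - 1)^2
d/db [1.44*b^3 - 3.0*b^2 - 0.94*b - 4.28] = 4.32*b^2 - 6.0*b - 0.94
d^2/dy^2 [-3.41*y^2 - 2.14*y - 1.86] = -6.82000000000000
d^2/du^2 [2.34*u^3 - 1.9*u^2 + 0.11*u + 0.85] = 14.04*u - 3.8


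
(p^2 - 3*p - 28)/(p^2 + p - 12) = (p - 7)/(p - 3)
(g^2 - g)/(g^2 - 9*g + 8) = g/(g - 8)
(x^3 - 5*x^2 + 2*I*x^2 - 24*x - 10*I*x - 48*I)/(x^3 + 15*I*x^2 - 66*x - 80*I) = (x^2 - 5*x - 24)/(x^2 + 13*I*x - 40)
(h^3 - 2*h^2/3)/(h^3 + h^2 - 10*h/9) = 3*h/(3*h + 5)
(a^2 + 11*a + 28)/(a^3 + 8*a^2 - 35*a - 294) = (a + 4)/(a^2 + a - 42)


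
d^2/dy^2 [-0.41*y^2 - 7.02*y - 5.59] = -0.820000000000000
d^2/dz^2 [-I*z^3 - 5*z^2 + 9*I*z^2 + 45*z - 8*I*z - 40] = -6*I*z - 10 + 18*I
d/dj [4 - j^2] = -2*j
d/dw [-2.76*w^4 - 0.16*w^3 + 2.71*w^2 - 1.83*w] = -11.04*w^3 - 0.48*w^2 + 5.42*w - 1.83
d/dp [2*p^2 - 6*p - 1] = 4*p - 6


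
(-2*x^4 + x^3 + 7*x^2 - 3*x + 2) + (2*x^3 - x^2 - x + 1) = -2*x^4 + 3*x^3 + 6*x^2 - 4*x + 3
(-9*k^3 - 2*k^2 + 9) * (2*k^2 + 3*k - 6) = -18*k^5 - 31*k^4 + 48*k^3 + 30*k^2 + 27*k - 54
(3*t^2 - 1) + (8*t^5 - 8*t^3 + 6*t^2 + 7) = 8*t^5 - 8*t^3 + 9*t^2 + 6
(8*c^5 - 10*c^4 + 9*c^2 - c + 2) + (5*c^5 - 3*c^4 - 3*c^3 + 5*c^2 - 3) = 13*c^5 - 13*c^4 - 3*c^3 + 14*c^2 - c - 1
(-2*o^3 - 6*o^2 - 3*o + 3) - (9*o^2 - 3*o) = -2*o^3 - 15*o^2 + 3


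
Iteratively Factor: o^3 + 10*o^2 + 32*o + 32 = (o + 4)*(o^2 + 6*o + 8) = (o + 2)*(o + 4)*(o + 4)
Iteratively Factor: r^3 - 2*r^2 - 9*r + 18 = (r - 3)*(r^2 + r - 6) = (r - 3)*(r + 3)*(r - 2)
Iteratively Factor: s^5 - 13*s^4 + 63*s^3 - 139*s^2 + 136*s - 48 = (s - 3)*(s^4 - 10*s^3 + 33*s^2 - 40*s + 16) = (s - 4)*(s - 3)*(s^3 - 6*s^2 + 9*s - 4) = (s - 4)^2*(s - 3)*(s^2 - 2*s + 1) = (s - 4)^2*(s - 3)*(s - 1)*(s - 1)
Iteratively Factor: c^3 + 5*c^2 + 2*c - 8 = (c + 2)*(c^2 + 3*c - 4) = (c + 2)*(c + 4)*(c - 1)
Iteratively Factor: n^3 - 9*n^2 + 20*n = (n)*(n^2 - 9*n + 20) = n*(n - 4)*(n - 5)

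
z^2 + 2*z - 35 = (z - 5)*(z + 7)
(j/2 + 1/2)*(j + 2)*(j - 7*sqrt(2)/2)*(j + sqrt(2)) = j^4/2 - 5*sqrt(2)*j^3/4 + 3*j^3/2 - 15*sqrt(2)*j^2/4 - 5*j^2/2 - 21*j/2 - 5*sqrt(2)*j/2 - 7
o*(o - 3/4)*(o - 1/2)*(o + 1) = o^4 - o^3/4 - 7*o^2/8 + 3*o/8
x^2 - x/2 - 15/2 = (x - 3)*(x + 5/2)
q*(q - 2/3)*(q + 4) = q^3 + 10*q^2/3 - 8*q/3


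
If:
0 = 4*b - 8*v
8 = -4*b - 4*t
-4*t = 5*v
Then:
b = -16/3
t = 10/3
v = -8/3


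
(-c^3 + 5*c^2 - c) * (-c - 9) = c^4 + 4*c^3 - 44*c^2 + 9*c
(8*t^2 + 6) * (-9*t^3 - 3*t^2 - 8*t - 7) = -72*t^5 - 24*t^4 - 118*t^3 - 74*t^2 - 48*t - 42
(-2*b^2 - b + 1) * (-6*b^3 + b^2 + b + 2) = 12*b^5 + 4*b^4 - 9*b^3 - 4*b^2 - b + 2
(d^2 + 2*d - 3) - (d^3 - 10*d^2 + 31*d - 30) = -d^3 + 11*d^2 - 29*d + 27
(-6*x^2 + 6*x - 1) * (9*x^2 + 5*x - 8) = -54*x^4 + 24*x^3 + 69*x^2 - 53*x + 8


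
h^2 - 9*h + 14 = (h - 7)*(h - 2)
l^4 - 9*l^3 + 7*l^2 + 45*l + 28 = (l - 7)*(l - 4)*(l + 1)^2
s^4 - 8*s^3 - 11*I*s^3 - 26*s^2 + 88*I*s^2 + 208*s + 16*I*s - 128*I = (s - 8)*(s - 8*I)*(s - 2*I)*(s - I)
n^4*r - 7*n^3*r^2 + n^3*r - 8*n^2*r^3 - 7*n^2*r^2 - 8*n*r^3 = n*(n - 8*r)*(n + r)*(n*r + r)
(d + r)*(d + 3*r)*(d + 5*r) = d^3 + 9*d^2*r + 23*d*r^2 + 15*r^3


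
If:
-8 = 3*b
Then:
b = -8/3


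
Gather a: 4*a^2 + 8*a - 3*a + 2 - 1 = 4*a^2 + 5*a + 1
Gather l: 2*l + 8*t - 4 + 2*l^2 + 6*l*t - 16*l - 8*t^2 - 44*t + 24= 2*l^2 + l*(6*t - 14) - 8*t^2 - 36*t + 20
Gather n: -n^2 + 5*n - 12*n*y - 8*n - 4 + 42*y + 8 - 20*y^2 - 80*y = -n^2 + n*(-12*y - 3) - 20*y^2 - 38*y + 4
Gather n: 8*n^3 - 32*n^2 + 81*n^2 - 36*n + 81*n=8*n^3 + 49*n^2 + 45*n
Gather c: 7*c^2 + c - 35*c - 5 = 7*c^2 - 34*c - 5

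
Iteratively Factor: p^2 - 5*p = (p - 5)*(p)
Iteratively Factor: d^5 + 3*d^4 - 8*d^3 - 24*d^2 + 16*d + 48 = (d - 2)*(d^4 + 5*d^3 + 2*d^2 - 20*d - 24) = (d - 2)^2*(d^3 + 7*d^2 + 16*d + 12) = (d - 2)^2*(d + 3)*(d^2 + 4*d + 4) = (d - 2)^2*(d + 2)*(d + 3)*(d + 2)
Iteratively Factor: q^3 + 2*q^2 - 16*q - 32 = (q + 4)*(q^2 - 2*q - 8) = (q - 4)*(q + 4)*(q + 2)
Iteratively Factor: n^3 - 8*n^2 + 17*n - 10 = (n - 2)*(n^2 - 6*n + 5) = (n - 5)*(n - 2)*(n - 1)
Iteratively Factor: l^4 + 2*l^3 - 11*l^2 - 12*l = (l + 1)*(l^3 + l^2 - 12*l) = (l + 1)*(l + 4)*(l^2 - 3*l) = (l - 3)*(l + 1)*(l + 4)*(l)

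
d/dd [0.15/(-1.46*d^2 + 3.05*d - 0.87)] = (0.438*d - 0.4575)/(1.46*d^2 - 3.05*d + 0.87)^2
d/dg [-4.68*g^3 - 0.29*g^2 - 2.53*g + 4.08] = -14.04*g^2 - 0.58*g - 2.53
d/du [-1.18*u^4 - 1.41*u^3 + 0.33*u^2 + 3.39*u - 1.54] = -4.72*u^3 - 4.23*u^2 + 0.66*u + 3.39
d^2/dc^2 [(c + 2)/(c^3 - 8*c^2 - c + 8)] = 2*((c + 2)*(-3*c^2 + 16*c + 1)^2 + (-3*c^2 + 16*c - (c + 2)*(3*c - 8) + 1)*(c^3 - 8*c^2 - c + 8))/(c^3 - 8*c^2 - c + 8)^3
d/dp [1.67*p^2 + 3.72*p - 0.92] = 3.34*p + 3.72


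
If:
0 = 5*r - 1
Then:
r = 1/5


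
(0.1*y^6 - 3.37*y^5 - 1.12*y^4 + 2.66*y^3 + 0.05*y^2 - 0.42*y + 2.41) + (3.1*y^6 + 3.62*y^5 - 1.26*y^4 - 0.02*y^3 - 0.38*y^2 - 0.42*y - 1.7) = 3.2*y^6 + 0.25*y^5 - 2.38*y^4 + 2.64*y^3 - 0.33*y^2 - 0.84*y + 0.71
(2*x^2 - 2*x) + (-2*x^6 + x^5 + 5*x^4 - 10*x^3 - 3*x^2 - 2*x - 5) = -2*x^6 + x^5 + 5*x^4 - 10*x^3 - x^2 - 4*x - 5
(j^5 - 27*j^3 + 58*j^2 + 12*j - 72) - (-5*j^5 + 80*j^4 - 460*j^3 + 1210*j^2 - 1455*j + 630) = 6*j^5 - 80*j^4 + 433*j^3 - 1152*j^2 + 1467*j - 702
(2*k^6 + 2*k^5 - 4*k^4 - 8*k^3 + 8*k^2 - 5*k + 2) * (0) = 0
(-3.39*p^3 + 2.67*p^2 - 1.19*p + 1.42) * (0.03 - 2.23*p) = 7.5597*p^4 - 6.0558*p^3 + 2.7338*p^2 - 3.2023*p + 0.0426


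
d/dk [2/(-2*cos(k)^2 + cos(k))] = 2*(sin(k)/cos(k)^2 - 4*tan(k))/(2*cos(k) - 1)^2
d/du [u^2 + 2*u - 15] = 2*u + 2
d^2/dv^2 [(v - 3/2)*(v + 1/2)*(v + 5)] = 6*v + 8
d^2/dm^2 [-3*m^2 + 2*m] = -6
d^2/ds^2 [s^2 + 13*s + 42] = 2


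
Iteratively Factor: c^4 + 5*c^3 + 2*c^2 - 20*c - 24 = (c - 2)*(c^3 + 7*c^2 + 16*c + 12) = (c - 2)*(c + 2)*(c^2 + 5*c + 6) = (c - 2)*(c + 2)^2*(c + 3)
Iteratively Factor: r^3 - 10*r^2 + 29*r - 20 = (r - 5)*(r^2 - 5*r + 4) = (r - 5)*(r - 1)*(r - 4)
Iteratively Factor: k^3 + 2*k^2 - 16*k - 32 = (k + 4)*(k^2 - 2*k - 8) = (k + 2)*(k + 4)*(k - 4)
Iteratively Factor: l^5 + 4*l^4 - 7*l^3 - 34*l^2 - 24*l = (l)*(l^4 + 4*l^3 - 7*l^2 - 34*l - 24) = l*(l + 1)*(l^3 + 3*l^2 - 10*l - 24) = l*(l + 1)*(l + 4)*(l^2 - l - 6) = l*(l - 3)*(l + 1)*(l + 4)*(l + 2)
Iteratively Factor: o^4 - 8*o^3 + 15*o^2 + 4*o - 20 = (o - 2)*(o^3 - 6*o^2 + 3*o + 10) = (o - 2)*(o + 1)*(o^2 - 7*o + 10) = (o - 5)*(o - 2)*(o + 1)*(o - 2)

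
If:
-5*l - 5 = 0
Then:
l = -1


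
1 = 1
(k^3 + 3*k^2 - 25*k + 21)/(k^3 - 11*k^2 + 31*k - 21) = (k + 7)/(k - 7)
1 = 1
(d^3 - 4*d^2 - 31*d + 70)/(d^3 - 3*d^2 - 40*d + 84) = (d + 5)/(d + 6)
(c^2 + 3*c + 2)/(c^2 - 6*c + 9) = (c^2 + 3*c + 2)/(c^2 - 6*c + 9)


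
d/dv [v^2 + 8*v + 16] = 2*v + 8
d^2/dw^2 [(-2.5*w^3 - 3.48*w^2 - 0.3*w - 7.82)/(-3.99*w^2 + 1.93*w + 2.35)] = (128.655932*w^3 + 1010.784912*w^2 - 261.601644*w + 240.621196)/(63.521199*w^6 - 92.177379*w^5 - 67.649652*w^4 + 101.390813*w^3 + 39.84378*w^2 - 31.975275*w - 12.977875)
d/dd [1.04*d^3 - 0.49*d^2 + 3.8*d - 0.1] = 3.12*d^2 - 0.98*d + 3.8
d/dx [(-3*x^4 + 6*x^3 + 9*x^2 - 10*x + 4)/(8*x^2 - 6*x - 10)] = (-24*x^5 + 51*x^4 + 24*x^3 - 77*x^2 - 122*x + 62)/(2*(16*x^4 - 24*x^3 - 31*x^2 + 30*x + 25))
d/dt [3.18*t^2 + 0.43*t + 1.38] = 6.36*t + 0.43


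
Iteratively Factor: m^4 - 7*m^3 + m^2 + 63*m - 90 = (m - 5)*(m^3 - 2*m^2 - 9*m + 18) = (m - 5)*(m - 2)*(m^2 - 9) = (m - 5)*(m - 3)*(m - 2)*(m + 3)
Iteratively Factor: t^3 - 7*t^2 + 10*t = (t - 5)*(t^2 - 2*t) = t*(t - 5)*(t - 2)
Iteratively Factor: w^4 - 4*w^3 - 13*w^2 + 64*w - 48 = (w - 4)*(w^3 - 13*w + 12) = (w - 4)*(w + 4)*(w^2 - 4*w + 3) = (w - 4)*(w - 3)*(w + 4)*(w - 1)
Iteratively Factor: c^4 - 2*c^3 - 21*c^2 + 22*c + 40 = (c - 2)*(c^3 - 21*c - 20) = (c - 5)*(c - 2)*(c^2 + 5*c + 4) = (c - 5)*(c - 2)*(c + 1)*(c + 4)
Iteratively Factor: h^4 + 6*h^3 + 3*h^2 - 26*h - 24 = (h + 1)*(h^3 + 5*h^2 - 2*h - 24) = (h + 1)*(h + 3)*(h^2 + 2*h - 8) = (h - 2)*(h + 1)*(h + 3)*(h + 4)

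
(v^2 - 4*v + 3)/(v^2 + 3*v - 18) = (v - 1)/(v + 6)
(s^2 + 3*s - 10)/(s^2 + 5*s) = (s - 2)/s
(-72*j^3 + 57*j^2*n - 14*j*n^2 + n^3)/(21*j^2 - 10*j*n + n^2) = (-24*j^2 + 11*j*n - n^2)/(7*j - n)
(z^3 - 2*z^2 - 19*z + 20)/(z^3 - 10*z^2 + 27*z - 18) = (z^2 - z - 20)/(z^2 - 9*z + 18)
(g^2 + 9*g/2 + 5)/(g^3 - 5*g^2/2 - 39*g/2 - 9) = (2*g^2 + 9*g + 10)/(2*g^3 - 5*g^2 - 39*g - 18)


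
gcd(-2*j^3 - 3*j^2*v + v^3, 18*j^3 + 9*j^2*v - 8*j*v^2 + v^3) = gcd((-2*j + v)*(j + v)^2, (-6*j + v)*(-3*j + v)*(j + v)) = j + v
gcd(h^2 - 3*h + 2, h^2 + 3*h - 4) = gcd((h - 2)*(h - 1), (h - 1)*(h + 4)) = h - 1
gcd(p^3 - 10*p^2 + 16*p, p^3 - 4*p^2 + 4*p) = p^2 - 2*p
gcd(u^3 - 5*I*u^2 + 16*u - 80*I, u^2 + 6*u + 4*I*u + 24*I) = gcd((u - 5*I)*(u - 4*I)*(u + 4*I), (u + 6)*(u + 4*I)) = u + 4*I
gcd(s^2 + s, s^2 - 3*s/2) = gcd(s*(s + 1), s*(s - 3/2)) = s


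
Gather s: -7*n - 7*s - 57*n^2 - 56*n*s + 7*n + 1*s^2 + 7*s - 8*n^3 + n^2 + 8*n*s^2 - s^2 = -8*n^3 - 56*n^2 + 8*n*s^2 - 56*n*s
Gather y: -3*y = -3*y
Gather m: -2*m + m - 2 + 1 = -m - 1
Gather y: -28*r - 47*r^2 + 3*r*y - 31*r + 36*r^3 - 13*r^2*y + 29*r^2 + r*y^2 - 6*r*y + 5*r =36*r^3 - 18*r^2 + r*y^2 - 54*r + y*(-13*r^2 - 3*r)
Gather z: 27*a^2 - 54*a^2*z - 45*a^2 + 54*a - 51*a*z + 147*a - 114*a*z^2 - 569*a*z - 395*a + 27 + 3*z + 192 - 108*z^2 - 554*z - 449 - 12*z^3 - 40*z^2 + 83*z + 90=-18*a^2 - 194*a - 12*z^3 + z^2*(-114*a - 148) + z*(-54*a^2 - 620*a - 468) - 140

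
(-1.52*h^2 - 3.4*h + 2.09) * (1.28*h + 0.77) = -1.9456*h^3 - 5.5224*h^2 + 0.0571999999999999*h + 1.6093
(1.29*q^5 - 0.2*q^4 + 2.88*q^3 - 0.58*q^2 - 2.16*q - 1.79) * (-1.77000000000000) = -2.2833*q^5 + 0.354*q^4 - 5.0976*q^3 + 1.0266*q^2 + 3.8232*q + 3.1683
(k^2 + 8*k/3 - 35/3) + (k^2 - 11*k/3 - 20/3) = 2*k^2 - k - 55/3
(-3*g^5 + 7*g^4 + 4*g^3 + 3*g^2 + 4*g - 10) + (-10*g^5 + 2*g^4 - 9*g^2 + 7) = -13*g^5 + 9*g^4 + 4*g^3 - 6*g^2 + 4*g - 3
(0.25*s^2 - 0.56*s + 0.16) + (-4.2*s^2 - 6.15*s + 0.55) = -3.95*s^2 - 6.71*s + 0.71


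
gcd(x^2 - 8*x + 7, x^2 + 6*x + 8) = 1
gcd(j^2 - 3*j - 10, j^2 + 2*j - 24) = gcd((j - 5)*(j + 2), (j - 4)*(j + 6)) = 1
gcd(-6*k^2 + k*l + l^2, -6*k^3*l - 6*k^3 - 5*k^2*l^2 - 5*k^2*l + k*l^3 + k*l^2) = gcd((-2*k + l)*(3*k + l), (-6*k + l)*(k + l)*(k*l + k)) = 1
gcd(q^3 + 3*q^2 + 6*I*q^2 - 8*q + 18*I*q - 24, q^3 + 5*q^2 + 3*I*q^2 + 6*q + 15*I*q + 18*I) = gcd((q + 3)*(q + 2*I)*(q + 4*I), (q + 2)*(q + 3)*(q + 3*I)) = q + 3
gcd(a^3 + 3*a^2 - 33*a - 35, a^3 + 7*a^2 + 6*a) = a + 1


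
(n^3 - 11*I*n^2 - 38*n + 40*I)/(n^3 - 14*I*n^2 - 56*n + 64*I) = (n - 5*I)/(n - 8*I)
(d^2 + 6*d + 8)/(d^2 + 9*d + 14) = (d + 4)/(d + 7)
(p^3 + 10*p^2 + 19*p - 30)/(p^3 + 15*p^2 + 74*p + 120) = (p - 1)/(p + 4)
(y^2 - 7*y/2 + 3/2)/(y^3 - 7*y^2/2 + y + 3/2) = (2*y - 1)/(2*y^2 - y - 1)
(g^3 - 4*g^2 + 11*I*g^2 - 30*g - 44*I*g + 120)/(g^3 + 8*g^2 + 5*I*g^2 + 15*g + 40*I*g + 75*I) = (g^2 + g*(-4 + 6*I) - 24*I)/(g^2 + 8*g + 15)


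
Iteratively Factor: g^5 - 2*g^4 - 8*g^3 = (g)*(g^4 - 2*g^3 - 8*g^2) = g^2*(g^3 - 2*g^2 - 8*g) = g^3*(g^2 - 2*g - 8) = g^3*(g - 4)*(g + 2)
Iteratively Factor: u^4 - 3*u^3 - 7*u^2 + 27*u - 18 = (u - 2)*(u^3 - u^2 - 9*u + 9) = (u - 2)*(u - 1)*(u^2 - 9) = (u - 2)*(u - 1)*(u + 3)*(u - 3)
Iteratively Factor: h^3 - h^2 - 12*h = (h - 4)*(h^2 + 3*h) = h*(h - 4)*(h + 3)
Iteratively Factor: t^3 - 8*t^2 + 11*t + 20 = (t - 4)*(t^2 - 4*t - 5) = (t - 4)*(t + 1)*(t - 5)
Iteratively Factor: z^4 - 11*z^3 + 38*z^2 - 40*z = (z - 4)*(z^3 - 7*z^2 + 10*z) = (z - 4)*(z - 2)*(z^2 - 5*z) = (z - 5)*(z - 4)*(z - 2)*(z)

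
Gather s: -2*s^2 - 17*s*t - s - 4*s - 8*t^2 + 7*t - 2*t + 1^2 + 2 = -2*s^2 + s*(-17*t - 5) - 8*t^2 + 5*t + 3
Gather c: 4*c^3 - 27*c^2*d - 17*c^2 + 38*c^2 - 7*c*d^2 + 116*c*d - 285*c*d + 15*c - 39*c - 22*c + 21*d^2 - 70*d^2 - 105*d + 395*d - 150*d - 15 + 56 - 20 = 4*c^3 + c^2*(21 - 27*d) + c*(-7*d^2 - 169*d - 46) - 49*d^2 + 140*d + 21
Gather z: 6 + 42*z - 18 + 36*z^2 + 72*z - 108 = 36*z^2 + 114*z - 120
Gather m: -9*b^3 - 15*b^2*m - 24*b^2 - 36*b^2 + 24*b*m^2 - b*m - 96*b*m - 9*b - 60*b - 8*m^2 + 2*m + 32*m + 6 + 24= -9*b^3 - 60*b^2 - 69*b + m^2*(24*b - 8) + m*(-15*b^2 - 97*b + 34) + 30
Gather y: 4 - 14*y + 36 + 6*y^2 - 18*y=6*y^2 - 32*y + 40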